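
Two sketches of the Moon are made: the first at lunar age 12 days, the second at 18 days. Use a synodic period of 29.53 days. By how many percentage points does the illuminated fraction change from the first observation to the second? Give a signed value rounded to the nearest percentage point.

First observation: θ = 360°·12/29.53 = 146.3°, so f = 0.916.
Second observation: θ = 219.4°, f = 0.886.
Δf = 0.886 − 0.916 = -0.030, i.e. -3 pp.

-3 pp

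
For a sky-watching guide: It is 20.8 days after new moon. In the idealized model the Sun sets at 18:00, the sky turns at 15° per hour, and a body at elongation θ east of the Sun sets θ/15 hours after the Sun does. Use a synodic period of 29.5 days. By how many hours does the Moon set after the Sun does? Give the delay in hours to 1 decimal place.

The Moon has covered 20.8/29.5 of its cycle, so θ ≈ 360° × 20.8/29.5 = 253.8°.
The Moon trails the Sun by θ/15 = 253.8/15 ≈ 16.92 hours.
So the Moon sets 16.92 h after the Sun.

16.9 h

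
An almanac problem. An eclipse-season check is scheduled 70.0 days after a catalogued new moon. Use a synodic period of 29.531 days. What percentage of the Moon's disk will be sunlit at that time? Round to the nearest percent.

84%

70.0 d spans 2 complete synodic months (2 × 29.531 = 59.06 d) plus 10.94 d.
Phase angle: θ = 360°·(10.94 d)/(29.531 d) = 133.3°.
With cos θ = (-0.686), the lit fraction is (1 − (-0.686))/2 ≈ 0.843, so 84%.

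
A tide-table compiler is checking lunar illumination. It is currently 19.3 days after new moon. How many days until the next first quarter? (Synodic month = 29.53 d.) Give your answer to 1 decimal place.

First quarter is 0.25 of the way through the cycle: age 0.25 × 29.53 = 7.383 d.
Already past this cycle's first quarter; the next is at 7.383 + 29.53 = 36.913 d, so 36.913 − 19.3 = 17.613 days.

17.6 days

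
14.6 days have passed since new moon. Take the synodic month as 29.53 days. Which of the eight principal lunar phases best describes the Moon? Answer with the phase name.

full moon

θ ≈ 360° × 14.6/29.53 = 178°, which falls in the full moon sector.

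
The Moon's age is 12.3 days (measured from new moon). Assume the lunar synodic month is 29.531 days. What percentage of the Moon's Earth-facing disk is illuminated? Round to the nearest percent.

Elongation θ = 360° × 12.3/29.531 ≈ 149.9°.
Illuminated fraction = (1 − cos 149.9°)/2 = (1 − (-0.866))/2 ≈ 0.933, so 93%.

93%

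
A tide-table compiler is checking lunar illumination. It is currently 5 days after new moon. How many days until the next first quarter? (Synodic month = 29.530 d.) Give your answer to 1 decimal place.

First quarter is 0.25 of the way through the cycle: age 0.25 × 29.530 = 7.383 d.
So 2.383 days remain (7.383 − 5).

2.4 days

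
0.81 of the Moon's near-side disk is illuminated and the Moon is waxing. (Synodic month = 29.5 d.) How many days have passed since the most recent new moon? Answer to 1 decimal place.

10.5 days

cos θ = 1 − 2f = -0.620, giving a principal value of 128.3°.
Before full moon the principal value applies: θ = 128.3°.
That fraction of the synodic month is 128.3/360 × 29.5 d ≈ 10.51 d.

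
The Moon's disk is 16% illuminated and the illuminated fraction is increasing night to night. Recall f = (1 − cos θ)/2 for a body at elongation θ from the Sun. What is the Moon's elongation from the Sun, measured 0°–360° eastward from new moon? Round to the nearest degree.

From f = (1 − cos θ)/2: cos θ = 1 − 2×0.16 = 0.680; arccos → 47.2°.
Before full moon the principal value applies: θ = 47.2°.

47°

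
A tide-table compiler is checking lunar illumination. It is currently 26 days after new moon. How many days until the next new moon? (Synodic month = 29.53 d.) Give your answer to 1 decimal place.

3.5 days

The next new moon completes the synodic month: 29.53 − 26 = 3.530 days.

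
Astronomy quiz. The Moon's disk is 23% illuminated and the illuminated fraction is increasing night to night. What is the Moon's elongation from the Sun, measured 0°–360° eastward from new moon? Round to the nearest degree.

cos θ = 1 − 2f = 0.540, giving a principal value of 57.3°.
The Moon is waxing (0°–180°), so θ = 57.3° directly.

57°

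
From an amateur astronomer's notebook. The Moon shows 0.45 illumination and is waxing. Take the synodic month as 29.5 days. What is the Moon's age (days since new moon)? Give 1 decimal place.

6.9 days

From f = (1 − cos θ)/2: cos θ = 1 − 2×0.45 = 0.100; arccos → 84.3°.
Waxing ⇒ before full, so θ = 84.3°.
At 360°/29.5 d per day, 84.3° corresponds to 6.90 days.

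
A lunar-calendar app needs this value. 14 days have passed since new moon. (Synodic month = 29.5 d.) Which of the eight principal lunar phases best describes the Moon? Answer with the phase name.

θ ≈ 360° × 14/29.5 = 171°, which falls in the full moon sector.

full moon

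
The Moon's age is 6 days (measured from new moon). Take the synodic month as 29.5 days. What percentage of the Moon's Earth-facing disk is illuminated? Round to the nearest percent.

36%

Elongation θ = 360° × 6/29.5 ≈ 73.2°.
Illuminated fraction = (1 − cos 73.2°)/2 = (1 − 0.289)/2 ≈ 0.356, so 36%.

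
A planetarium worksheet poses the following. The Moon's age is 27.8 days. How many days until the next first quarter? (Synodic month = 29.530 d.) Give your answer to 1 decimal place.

9.1 days

First quarter is 0.25 of the way through the cycle: age 0.25 × 29.530 = 7.383 d.
Already past this cycle's first quarter; the next is at 7.383 + 29.530 = 36.913 d, so 36.913 − 27.8 = 9.113 days.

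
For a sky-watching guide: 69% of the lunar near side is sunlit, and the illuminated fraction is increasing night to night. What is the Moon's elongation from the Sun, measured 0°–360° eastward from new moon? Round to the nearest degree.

112°

cos θ = 1 − 2f = -0.380, giving a principal value of 112.3°.
The Moon is waxing (0°–180°), so θ = 112.3° directly.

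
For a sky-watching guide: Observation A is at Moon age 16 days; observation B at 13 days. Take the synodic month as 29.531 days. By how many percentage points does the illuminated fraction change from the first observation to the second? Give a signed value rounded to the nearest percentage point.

-2 pp

First observation: θ = 360°·16/29.531 = 195.0°, so f = 0.983.
Second observation: θ = 158.5°, f = 0.965.
Δf = 0.965 − 0.983 = -0.018, i.e. -2 pp.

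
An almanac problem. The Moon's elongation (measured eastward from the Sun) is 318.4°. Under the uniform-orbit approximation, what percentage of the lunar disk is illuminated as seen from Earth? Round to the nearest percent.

13%

Half-versine of 318.4°: (1 − 0.748)/2 = 0.126, i.e. 13%.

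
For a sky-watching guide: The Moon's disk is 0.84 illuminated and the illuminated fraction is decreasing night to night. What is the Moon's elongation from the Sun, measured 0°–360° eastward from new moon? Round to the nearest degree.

Invert f = (1 − cos θ)/2 to get cos θ = 1 − 2(0.84) = -0.680, hence θ₀ = arccos -0.680 = 132.8°.
Waning ⇒ past full, so θ = 360° − 132.8° = 227.2°.

227°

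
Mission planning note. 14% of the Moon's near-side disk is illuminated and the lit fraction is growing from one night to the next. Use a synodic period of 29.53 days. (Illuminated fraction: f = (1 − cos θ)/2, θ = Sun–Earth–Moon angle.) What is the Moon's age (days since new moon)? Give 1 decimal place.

3.6 days

cos θ = 1 − 2f = 0.720, giving a principal value of 43.9°.
Waxing ⇒ before full, so θ = 43.9°.
That fraction of the synodic month is 43.9/360 × 29.53 d ≈ 3.60 d.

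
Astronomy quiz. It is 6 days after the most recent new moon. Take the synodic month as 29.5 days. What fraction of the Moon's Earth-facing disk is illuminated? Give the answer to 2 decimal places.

0.36

Phase angle: θ = 360°·(6 d)/(29.5 d) = 73.2°.
Illuminated fraction = (1 − cos 73.2°)/2 = (1 − 0.289)/2 ≈ 0.356.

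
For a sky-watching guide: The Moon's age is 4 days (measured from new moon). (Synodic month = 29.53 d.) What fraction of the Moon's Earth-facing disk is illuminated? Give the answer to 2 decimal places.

Elongation θ = 360° × 4/29.53 ≈ 48.8°.
cos 48.8° = 0.659, so f = (1 − 0.659)/2 = 0.170.

0.17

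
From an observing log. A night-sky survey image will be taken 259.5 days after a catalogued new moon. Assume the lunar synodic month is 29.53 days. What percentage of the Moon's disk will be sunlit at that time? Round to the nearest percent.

38%

259.5/29.53 = 8.788 lunations, so 8 complete cycles and 23.26 d into the next.
The Moon has covered 23.26/29.53 of its cycle, so θ ≈ 360° × 23.26/29.53 = 283.6°.
Illuminated fraction = (1 − cos 283.6°)/2 = (1 − 0.235)/2 ≈ 0.383, so 38%.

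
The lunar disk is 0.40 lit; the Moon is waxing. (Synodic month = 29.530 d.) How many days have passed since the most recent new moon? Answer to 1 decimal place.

Invert f = (1 − cos θ)/2 to get cos θ = 1 − 2(0.40) = 0.200, hence θ₀ = arccos 0.200 = 78.5°.
Waxing ⇒ before full, so θ = 78.5°.
Age = 29.530 × 78.5°/360° ≈ 6.44 days.

6.4 days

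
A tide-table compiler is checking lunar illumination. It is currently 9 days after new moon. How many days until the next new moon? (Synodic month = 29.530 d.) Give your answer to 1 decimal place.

20.5 days

The next new moon completes the synodic month: 29.530 − 9 = 20.530 days.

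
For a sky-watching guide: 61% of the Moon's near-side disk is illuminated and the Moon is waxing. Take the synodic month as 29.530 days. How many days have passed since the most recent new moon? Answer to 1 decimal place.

From f = (1 − cos θ)/2: cos θ = 1 − 2×0.61 = -0.220; arccos → 102.7°.
Waxing ⇒ before full, so θ = 102.7°.
At 360°/29.530 d per day, 102.7° corresponds to 8.42 days.

8.4 days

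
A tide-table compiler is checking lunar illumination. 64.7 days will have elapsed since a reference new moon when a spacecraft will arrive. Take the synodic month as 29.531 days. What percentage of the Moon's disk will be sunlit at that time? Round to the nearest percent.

32%

64.7/29.531 = 2.191 lunations, so 2 complete cycles and 5.64 d into the next.
The Moon has covered 5.64/29.531 of its cycle, so θ ≈ 360° × 5.64/29.531 = 68.7°.
Illuminated fraction = (1 − cos 68.7°)/2 = (1 − 0.363)/2 ≈ 0.319, so 32%.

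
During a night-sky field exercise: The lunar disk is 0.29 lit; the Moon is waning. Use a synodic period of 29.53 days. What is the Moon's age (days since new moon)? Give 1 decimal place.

Invert f = (1 − cos θ)/2 to get cos θ = 1 − 2(0.29) = 0.420, hence θ₀ = arccos 0.420 = 65.2°.
Waning ⇒ past full, so θ = 360° − 65.2° = 294.8°.
At 360°/29.53 d per day, 294.8° corresponds to 24.18 days.

24.2 days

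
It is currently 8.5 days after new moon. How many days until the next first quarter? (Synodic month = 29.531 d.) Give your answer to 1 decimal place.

28.4 days

First quarter is 0.25 of the way through the cycle: age 0.25 × 29.531 = 7.383 d.
Already past this cycle's first quarter; the next is at 7.383 + 29.531 = 36.914 d, so 36.914 − 8.5 = 28.414 days.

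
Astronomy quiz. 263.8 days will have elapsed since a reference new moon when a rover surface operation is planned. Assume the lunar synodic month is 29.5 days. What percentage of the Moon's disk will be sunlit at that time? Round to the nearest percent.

263.8/29.5 = 8.942 lunations, so 8 complete cycles and 27.80 d into the next.
Elongation θ = 360° × 27.80/29.5 ≈ 339.3°.
cos 339.3° = 0.935, so f = (1 − 0.935)/2 = 0.032, so 3%.

3%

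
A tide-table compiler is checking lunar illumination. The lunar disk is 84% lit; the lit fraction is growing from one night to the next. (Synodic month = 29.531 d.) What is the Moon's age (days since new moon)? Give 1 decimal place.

Invert f = (1 − cos θ)/2 to get cos θ = 1 − 2(0.84) = -0.680, hence θ₀ = arccos -0.680 = 132.8°.
Waxing ⇒ before full, so θ = 132.8°.
Age = 29.531 × 132.8°/360° ≈ 10.90 days.

10.9 days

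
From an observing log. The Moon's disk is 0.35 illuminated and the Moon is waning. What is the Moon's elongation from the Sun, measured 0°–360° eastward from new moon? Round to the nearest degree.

From f = (1 − cos θ)/2: cos θ = 1 − 2×0.35 = 0.300; arccos → 72.5°.
A waning Moon lies in 180°–360°, so θ = 360° − 72.5° = 287.5°.

287°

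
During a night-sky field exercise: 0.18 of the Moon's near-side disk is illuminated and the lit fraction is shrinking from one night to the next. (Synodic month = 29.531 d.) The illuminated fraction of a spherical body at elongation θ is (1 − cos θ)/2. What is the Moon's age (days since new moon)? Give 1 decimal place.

From f = (1 − cos θ)/2: cos θ = 1 − 2×0.18 = 0.640; arccos → 50.2°.
A waning Moon lies in 180°–360°, so θ = 360° − 50.2° = 309.8°.
Age = 29.531 × 309.8°/360° ≈ 25.41 days.

25.4 days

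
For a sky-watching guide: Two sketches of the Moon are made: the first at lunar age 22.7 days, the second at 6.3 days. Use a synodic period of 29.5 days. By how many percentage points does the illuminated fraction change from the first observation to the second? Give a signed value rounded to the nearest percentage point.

-5 percentage points

First observation: θ = 360°·22.7/29.5 = 277.0°, so f = 0.439.
Second observation: θ = 76.9°, f = 0.387.
Δf = 0.387 − 0.439 = -0.052, i.e. -5 pp.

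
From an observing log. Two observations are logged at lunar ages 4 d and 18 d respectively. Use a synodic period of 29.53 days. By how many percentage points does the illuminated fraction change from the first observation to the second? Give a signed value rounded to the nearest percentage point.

+72 pp

First observation: θ = 360°·4/29.53 = 48.8°, so f = 0.170.
Second observation: θ = 219.4°, f = 0.886.
Δf = 0.886 − 0.170 = +0.716, i.e. +72 pp.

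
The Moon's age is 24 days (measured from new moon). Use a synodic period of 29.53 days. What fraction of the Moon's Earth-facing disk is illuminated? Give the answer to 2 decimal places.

0.31

Phase angle: θ = 360°·(24 d)/(29.53 d) = 292.6°.
cos 292.6° = 0.384, so f = (1 − 0.384)/2 = 0.308.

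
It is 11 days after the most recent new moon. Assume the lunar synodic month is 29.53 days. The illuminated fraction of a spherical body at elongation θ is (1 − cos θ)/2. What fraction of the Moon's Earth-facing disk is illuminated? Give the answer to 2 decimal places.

0.85

Elongation θ = 360° × 11/29.53 ≈ 134.1°.
Illuminated fraction = (1 − cos 134.1°)/2 = (1 − (-0.696))/2 ≈ 0.848.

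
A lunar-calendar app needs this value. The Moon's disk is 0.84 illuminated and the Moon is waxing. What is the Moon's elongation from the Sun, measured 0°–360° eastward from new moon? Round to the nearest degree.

From f = (1 − cos θ)/2: cos θ = 1 − 2×0.84 = -0.680; arccos → 132.8°.
The Moon is waxing (0°–180°), so θ = 132.8° directly.

133°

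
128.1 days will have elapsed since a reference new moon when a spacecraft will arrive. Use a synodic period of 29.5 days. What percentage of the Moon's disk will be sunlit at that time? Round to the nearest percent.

Reduce mod P: 128.1 − 4×29.5 = 10.10 d into the current lunation.
The Moon has covered 10.10/29.5 of its cycle, so θ ≈ 360° × 10.10/29.5 = 123.3°.
cos 123.3° = (-0.548), so f = (1 − (-0.548))/2 = 0.774, so 77%.

77%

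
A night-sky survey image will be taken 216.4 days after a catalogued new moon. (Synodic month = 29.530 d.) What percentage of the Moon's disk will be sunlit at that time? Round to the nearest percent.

74%

216.4/29.530 = 7.328 lunations, so 7 complete cycles and 9.69 d into the next.
Elongation θ = 360° × 9.69/29.530 ≈ 118.1°.
With cos θ = (-0.471), the lit fraction is (1 − (-0.471))/2 ≈ 0.736, so 74%.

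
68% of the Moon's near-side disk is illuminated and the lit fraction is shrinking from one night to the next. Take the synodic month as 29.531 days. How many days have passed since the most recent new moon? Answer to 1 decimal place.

Invert f = (1 − cos θ)/2 to get cos θ = 1 − 2(0.68) = -0.360, hence θ₀ = arccos -0.360 = 111.1°.
Since the Moon is past full (waning), take the reflex angle: θ = 360° − 111.1° = 248.9°.
At 360°/29.531 d per day, 248.9° corresponds to 20.42 days.

20.4 days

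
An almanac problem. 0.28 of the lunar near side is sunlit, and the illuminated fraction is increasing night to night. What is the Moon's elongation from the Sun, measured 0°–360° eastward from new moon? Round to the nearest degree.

cos θ = 1 − 2f = 0.440, giving a principal value of 63.9°.
Waxing ⇒ before full, so θ = 63.9°.

64°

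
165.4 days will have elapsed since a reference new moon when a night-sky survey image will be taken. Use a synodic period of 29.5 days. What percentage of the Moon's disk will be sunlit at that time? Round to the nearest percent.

Reduce mod P: 165.4 − 5×29.5 = 17.90 d into the current lunation.
Phase angle: θ = 360°·(17.90 d)/(29.5 d) = 218.4°.
cos 218.4° = (-0.783), so f = (1 − (-0.783))/2 = 0.892, so 89%.

89%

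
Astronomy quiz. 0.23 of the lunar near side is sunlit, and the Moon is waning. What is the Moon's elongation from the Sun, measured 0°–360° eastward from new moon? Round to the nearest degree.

303°

Invert f = (1 − cos θ)/2 to get cos θ = 1 − 2(0.23) = 0.540, hence θ₀ = arccos 0.540 = 57.3°.
A waning Moon lies in 180°–360°, so θ = 360° − 57.3° = 302.7°.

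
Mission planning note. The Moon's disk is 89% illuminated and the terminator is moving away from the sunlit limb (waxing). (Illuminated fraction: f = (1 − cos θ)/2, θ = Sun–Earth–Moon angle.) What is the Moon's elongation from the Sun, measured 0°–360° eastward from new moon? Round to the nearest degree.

141°

From f = (1 − cos θ)/2: cos θ = 1 − 2×0.89 = -0.780; arccos → 141.3°.
The Moon is waxing (0°–180°), so θ = 141.3° directly.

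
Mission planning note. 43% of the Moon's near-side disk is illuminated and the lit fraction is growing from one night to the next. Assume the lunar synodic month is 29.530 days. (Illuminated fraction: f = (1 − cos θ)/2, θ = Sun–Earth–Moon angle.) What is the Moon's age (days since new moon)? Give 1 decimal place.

6.7 days

cos θ = 1 − 2f = 0.140, giving a principal value of 82.0°.
Before full moon the principal value applies: θ = 82.0°.
At 360°/29.530 d per day, 82.0° corresponds to 6.72 days.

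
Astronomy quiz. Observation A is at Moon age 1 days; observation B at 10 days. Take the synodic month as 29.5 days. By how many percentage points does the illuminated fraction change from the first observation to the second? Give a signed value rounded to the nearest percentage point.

θ₁ = 360° × 1/29.5 = 12.2°, f₁ = (1 − cos θ₁)/2 = 0.011.
θ₂ = 360° × 10/29.5 = 122.0°, f₂ = (1 − cos θ₂)/2 = 0.765.
Change = f₂ − f₁ = +0.754 → +75 percentage points.

+75 percentage points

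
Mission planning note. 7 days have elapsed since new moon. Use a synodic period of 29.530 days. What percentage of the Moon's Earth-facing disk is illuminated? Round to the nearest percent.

46%

Elongation θ = 360° × 7/29.530 ≈ 85.3°.
With cos θ = 0.081, the lit fraction is (1 − 0.081)/2 ≈ 0.459, so 46%.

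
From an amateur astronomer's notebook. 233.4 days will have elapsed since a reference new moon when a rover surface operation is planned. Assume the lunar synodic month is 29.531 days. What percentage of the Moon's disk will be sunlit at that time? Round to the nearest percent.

Reduce mod P: 233.4 − 7×29.531 = 26.68 d into the current lunation.
The Moon has covered 26.68/29.531 of its cycle, so θ ≈ 360° × 26.68/29.531 = 325.3°.
With cos θ = 0.822, the lit fraction is (1 − 0.822)/2 ≈ 0.089, so 9%.

9%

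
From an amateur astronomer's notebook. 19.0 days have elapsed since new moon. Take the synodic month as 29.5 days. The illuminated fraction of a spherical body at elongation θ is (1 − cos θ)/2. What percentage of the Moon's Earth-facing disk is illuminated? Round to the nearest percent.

Elongation θ = 360° × 19.0/29.5 ≈ 231.9°.
cos 231.9° = (-0.618), so f = (1 − (-0.618))/2 = 0.809, so 81%.

81%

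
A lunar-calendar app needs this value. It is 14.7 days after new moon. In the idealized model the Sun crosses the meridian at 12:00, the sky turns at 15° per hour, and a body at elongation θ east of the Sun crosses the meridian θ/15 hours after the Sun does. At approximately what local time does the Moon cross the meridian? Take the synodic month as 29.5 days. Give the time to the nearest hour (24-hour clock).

Elongation θ = 360° × 14.7/29.5 ≈ 179.4°.
At 15° of sky rotation per hour, 179.4° corresponds to a 11.96 h lag.
12:00 + 11.96 h ≈ 23:58 → 00:00 to the nearest hour.

00:00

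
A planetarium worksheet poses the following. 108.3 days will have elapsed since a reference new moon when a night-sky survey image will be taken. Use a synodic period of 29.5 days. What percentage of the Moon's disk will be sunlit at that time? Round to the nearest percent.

108.3 d spans 3 complete synodic months (3 × 29.5 = 88.50 d) plus 19.80 d.
Phase angle: θ = 360°·(19.80 d)/(29.5 d) = 241.6°.
With cos θ = (-0.475), the lit fraction is (1 − (-0.475))/2 ≈ 0.738, so 74%.

74%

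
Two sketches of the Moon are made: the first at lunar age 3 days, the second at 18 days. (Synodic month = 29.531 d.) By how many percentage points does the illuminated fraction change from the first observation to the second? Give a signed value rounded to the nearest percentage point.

+79 pp

First observation: θ = 360°·3/29.531 = 36.6°, so f = 0.098.
Second observation: θ = 219.4°, f = 0.886.
Δf = 0.886 − 0.098 = +0.788, i.e. +79 pp.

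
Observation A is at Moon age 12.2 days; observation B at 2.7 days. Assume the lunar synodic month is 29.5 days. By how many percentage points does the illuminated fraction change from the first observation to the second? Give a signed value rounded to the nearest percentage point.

First observation: θ = 360°·12.2/29.5 = 148.9°, so f = 0.928.
Second observation: θ = 32.9°, f = 0.080.
Δf = 0.080 − 0.928 = -0.848, i.e. -85 pp.

-85 percentage points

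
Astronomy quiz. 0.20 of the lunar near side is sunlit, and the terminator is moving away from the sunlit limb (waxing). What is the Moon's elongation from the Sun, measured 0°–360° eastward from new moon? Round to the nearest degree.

cos θ = 1 − 2f = 0.600, giving a principal value of 53.1°.
Before full moon the principal value applies: θ = 53.1°.

53°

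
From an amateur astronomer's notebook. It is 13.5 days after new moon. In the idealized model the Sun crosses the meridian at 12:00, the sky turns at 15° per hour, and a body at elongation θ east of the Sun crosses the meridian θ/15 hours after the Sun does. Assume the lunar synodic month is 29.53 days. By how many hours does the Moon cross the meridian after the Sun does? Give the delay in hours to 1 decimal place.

11.0 h

The Moon has covered 13.5/29.53 of its cycle, so θ ≈ 360° × 13.5/29.53 = 164.6°.
The Moon trails the Sun by θ/15 = 164.6/15 ≈ 10.97 hours.
So the Moon crosses the meridian 10.97 h after the Sun.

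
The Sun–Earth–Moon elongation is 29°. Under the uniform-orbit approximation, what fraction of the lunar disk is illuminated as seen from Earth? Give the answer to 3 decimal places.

0.063

f = (1 − cos 29°)/2 = (1 − 0.875)/2 ≈ 0.063.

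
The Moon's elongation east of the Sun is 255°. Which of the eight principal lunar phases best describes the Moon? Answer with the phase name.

last quarter

255° lies in the last quarter sector of the 8-phase cycle.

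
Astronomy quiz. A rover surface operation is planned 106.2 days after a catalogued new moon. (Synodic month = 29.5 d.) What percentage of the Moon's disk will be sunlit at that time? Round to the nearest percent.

106.2 d spans 3 complete synodic months (3 × 29.5 = 88.50 d) plus 17.70 d.
Elongation θ = 360° × 17.70/29.5 ≈ 216.0°.
cos 216.0° = (-0.809), so f = (1 − (-0.809))/2 = 0.905, so 90%.

90%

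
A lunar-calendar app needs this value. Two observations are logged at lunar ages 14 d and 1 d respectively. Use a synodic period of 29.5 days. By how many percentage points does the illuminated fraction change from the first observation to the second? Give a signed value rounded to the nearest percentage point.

First observation: θ = 360°·14/29.5 = 170.8°, so f = 0.994.
Second observation: θ = 12.2°, f = 0.011.
Δf = 0.011 − 0.994 = -0.982, i.e. -98 pp.

-98 pp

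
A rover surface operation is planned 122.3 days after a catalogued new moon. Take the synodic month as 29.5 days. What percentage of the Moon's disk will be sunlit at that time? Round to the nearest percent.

122.3/29.5 = 4.146 lunations, so 4 complete cycles and 4.30 d into the next.
Elongation θ = 360° × 4.30/29.5 ≈ 52.5°.
cos 52.5° = 0.609, so f = (1 − 0.609)/2 = 0.195, so 20%.

20%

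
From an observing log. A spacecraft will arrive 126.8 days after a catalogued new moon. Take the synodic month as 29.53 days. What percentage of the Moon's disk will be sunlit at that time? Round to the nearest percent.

Reduce mod P: 126.8 − 4×29.53 = 8.68 d into the current lunation.
The Moon has covered 8.68/29.53 of its cycle, so θ ≈ 360° × 8.68/29.53 = 105.8°.
Illuminated fraction = (1 − cos 105.8°)/2 = (1 − (-0.273))/2 ≈ 0.636, so 64%.

64%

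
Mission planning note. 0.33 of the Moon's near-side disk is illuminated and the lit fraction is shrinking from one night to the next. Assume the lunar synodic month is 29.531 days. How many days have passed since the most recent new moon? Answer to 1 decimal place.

23.8 days

From f = (1 − cos θ)/2: cos θ = 1 − 2×0.33 = 0.340; arccos → 70.1°.
Since the Moon is past full (waning), take the reflex angle: θ = 360° − 70.1° = 289.9°.
At 360°/29.531 d per day, 289.9° corresponds to 23.78 days.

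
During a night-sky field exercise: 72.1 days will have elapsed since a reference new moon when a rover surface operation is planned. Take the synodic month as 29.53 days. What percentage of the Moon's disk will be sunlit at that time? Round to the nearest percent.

97%

72.1 d spans 2 complete synodic months (2 × 29.53 = 59.06 d) plus 13.04 d.
Elongation θ = 360° × 13.04/29.53 ≈ 159.0°.
With cos θ = (-0.933), the lit fraction is (1 − (-0.933))/2 ≈ 0.967, so 97%.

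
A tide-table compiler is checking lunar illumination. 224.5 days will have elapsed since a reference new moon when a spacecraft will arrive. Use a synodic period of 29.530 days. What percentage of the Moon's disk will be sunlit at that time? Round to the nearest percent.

90%

224.5 d spans 7 complete synodic months (7 × 29.530 = 206.71 d) plus 17.79 d.
Elongation θ = 360° × 17.79/29.530 ≈ 216.9°.
With cos θ = (-0.800), the lit fraction is (1 − (-0.800))/2 ≈ 0.900, so 90%.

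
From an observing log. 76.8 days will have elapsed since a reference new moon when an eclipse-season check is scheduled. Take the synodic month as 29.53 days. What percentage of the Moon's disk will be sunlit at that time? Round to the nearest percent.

76.8/29.53 = 2.601 lunations, so 2 complete cycles and 17.74 d into the next.
The Moon has covered 17.74/29.53 of its cycle, so θ ≈ 360° × 17.74/29.53 = 216.3°.
cos 216.3° = (-0.806), so f = (1 − (-0.806))/2 = 0.903, so 90%.

90%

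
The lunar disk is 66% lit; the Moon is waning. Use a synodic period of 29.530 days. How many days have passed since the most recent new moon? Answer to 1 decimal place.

20.6 days

cos θ = 1 − 2f = -0.320, giving a principal value of 108.7°.
A waning Moon lies in 180°–360°, so θ = 360° − 108.7° = 251.3°.
Age = 29.530 × 251.3°/360° ≈ 20.62 days.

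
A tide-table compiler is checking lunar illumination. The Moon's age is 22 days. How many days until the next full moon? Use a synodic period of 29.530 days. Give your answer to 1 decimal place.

Full moon occurs at elongation 180°, i.e. at age 29.530 × 180/360 = 14.765 d.
Already past this cycle's full moon; the next is at 14.765 + 29.530 = 44.295 d, so 44.295 − 22 = 22.295 days.

22.3 days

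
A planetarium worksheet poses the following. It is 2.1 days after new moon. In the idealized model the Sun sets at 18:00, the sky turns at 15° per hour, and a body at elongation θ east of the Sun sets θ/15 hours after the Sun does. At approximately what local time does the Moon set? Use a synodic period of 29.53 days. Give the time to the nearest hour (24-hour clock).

20:00

Phase angle: θ = 360°·(2.1 d)/(29.53 d) = 25.6°.
At 15° of sky rotation per hour, 25.6° corresponds to a 1.71 h lag.
18:00 + 1.71 h ≈ 19:42 → 20:00 to the nearest hour.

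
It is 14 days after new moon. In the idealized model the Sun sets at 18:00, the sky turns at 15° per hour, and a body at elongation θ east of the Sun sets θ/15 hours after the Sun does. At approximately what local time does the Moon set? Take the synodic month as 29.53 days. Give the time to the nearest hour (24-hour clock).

The Moon has covered 14/29.53 of its cycle, so θ ≈ 360° × 14/29.53 = 170.7°.
Delay after the Sun = 170.7° / (15°/h) ≈ 11.38 h.
18:00 + 11.38 h ≈ 05:23 → 05:00 to the nearest hour.

05:00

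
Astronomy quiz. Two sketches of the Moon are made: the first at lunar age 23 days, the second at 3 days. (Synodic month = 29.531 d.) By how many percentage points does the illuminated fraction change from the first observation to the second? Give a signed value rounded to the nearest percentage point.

-31 percentage points

First observation: θ = 360°·23/29.531 = 280.4°, so f = 0.410.
Second observation: θ = 36.6°, f = 0.098.
Δf = 0.098 − 0.410 = -0.311, i.e. -31 pp.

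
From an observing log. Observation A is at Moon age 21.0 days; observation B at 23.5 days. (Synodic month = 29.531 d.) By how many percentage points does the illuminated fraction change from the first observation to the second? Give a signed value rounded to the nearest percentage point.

First observation: θ = 360°·21.0/29.531 = 256.0°, so f = 0.621.
Second observation: θ = 286.5°, f = 0.358.
Δf = 0.358 − 0.621 = -0.263, i.e. -26 pp.

-26 percentage points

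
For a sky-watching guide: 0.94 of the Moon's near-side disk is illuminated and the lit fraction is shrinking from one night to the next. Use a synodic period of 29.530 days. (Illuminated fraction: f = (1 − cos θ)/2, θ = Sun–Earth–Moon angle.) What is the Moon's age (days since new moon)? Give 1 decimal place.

Invert f = (1 − cos θ)/2 to get cos θ = 1 − 2(0.94) = -0.880, hence θ₀ = arccos -0.880 = 151.6°.
Since the Moon is past full (waning), take the reflex angle: θ = 360° − 151.6° = 208.4°.
That fraction of the synodic month is 208.4/360 × 29.530 d ≈ 17.09 d.

17.1 days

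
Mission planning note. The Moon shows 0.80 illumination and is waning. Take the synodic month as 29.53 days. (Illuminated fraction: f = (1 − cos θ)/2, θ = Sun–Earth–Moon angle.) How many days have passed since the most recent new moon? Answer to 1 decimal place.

19.1 days

Invert f = (1 − cos θ)/2 to get cos θ = 1 − 2(0.80) = -0.600, hence θ₀ = arccos -0.600 = 126.9°.
Waning ⇒ past full, so θ = 360° − 126.9° = 233.1°.
Age = 29.53 × 233.1°/360° ≈ 19.12 days.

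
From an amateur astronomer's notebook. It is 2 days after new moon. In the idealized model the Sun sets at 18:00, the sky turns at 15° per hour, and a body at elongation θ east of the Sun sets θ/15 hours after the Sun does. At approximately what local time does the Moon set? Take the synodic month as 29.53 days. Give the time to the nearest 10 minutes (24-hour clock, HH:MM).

The Moon has covered 2/29.53 of its cycle, so θ ≈ 360° × 2/29.53 = 24.4°.
The Moon trails the Sun by θ/15 = 24.4/15 ≈ 1.63 hours.
18:00 + 1.625 h ≈ 19:38 → 19:40 to the nearest ten minutes.

19:40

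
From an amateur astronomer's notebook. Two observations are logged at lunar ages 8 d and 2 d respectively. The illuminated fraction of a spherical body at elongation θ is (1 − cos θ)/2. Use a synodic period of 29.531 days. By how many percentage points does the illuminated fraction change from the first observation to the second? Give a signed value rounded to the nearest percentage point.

-52 pp

θ₁ = 360° × 8/29.531 = 97.5°, f₁ = (1 − cos θ₁)/2 = 0.565.
θ₂ = 360° × 2/29.531 = 24.4°, f₂ = (1 − cos θ₂)/2 = 0.045.
Change = f₂ − f₁ = -0.521 → -52 percentage points.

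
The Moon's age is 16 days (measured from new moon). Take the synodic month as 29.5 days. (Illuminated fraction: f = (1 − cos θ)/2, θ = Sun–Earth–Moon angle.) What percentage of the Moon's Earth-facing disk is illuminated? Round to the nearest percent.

Phase angle: θ = 360°·(16 d)/(29.5 d) = 195.3°.
cos 195.3° = (-0.965), so f = (1 − (-0.965))/2 = 0.982, so 98%.

98%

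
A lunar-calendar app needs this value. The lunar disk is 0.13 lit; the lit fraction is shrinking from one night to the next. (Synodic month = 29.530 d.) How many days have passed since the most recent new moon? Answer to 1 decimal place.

cos θ = 1 − 2f = 0.740, giving a principal value of 42.3°.
Since the Moon is past full (waning), take the reflex angle: θ = 360° − 42.3° = 317.7°.
That fraction of the synodic month is 317.7/360 × 29.530 d ≈ 26.06 d.

26.1 days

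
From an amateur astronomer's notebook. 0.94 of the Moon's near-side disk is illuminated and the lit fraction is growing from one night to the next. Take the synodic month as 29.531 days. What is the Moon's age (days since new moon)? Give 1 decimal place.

From f = (1 − cos θ)/2: cos θ = 1 − 2×0.94 = -0.880; arccos → 151.6°.
Waxing ⇒ before full, so θ = 151.6°.
At 360°/29.531 d per day, 151.6° corresponds to 12.44 days.

12.4 days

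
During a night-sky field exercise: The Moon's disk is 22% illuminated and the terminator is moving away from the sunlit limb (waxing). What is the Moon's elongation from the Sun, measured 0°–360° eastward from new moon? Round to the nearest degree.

56°

Invert f = (1 − cos θ)/2 to get cos θ = 1 − 2(0.22) = 0.560, hence θ₀ = arccos 0.560 = 55.9°.
The Moon is waxing (0°–180°), so θ = 55.9° directly.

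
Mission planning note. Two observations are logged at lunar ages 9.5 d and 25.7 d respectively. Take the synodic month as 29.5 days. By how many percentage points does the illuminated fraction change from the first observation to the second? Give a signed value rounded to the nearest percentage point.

θ₁ = 360° × 9.5/29.5 = 115.9°, f₁ = (1 − cos θ₁)/2 = 0.719.
θ₂ = 360° × 25.7/29.5 = 313.6°, f₂ = (1 − cos θ₂)/2 = 0.155.
Change = f₂ − f₁ = -0.564 → -56 percentage points.

-56 percentage points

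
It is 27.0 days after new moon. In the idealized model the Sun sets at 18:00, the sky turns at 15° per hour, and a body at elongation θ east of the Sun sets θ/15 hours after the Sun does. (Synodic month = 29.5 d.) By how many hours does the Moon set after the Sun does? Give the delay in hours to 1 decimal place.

The Moon has covered 27.0/29.5 of its cycle, so θ ≈ 360° × 27.0/29.5 = 329.5°.
Delay after the Sun = 329.5° / (15°/h) ≈ 21.97 h.
So the Moon sets 21.97 h after the Sun.

22.0 h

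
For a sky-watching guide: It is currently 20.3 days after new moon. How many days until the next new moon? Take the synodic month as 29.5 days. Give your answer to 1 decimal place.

9.2 days

One full lunation from the last new moon is 29.5 d; remaining = 29.5 − 20.3 = 9.200 d.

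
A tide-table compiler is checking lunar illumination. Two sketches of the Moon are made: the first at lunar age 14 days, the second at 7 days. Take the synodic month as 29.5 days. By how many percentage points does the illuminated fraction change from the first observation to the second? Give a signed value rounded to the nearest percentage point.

First observation: θ = 360°·14/29.5 = 170.8°, so f = 0.994.
Second observation: θ = 85.4°, f = 0.460.
Δf = 0.460 − 0.994 = -0.534, i.e. -53 pp.

-53 percentage points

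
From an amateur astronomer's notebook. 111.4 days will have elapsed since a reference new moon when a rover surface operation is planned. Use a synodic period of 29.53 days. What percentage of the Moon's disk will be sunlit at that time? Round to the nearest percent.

111.4/29.53 = 3.772 lunations, so 3 complete cycles and 22.81 d into the next.
Phase angle: θ = 360°·(22.81 d)/(29.53 d) = 278.1°.
Illuminated fraction = (1 − cos 278.1°)/2 = (1 − 0.140)/2 ≈ 0.430, so 43%.

43%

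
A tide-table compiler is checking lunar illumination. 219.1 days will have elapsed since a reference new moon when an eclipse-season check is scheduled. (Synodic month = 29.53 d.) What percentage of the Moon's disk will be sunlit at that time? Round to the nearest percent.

219.1/29.53 = 7.420 lunations, so 7 complete cycles and 12.39 d into the next.
Elongation θ = 360° × 12.39/29.53 ≈ 151.0°.
With cos θ = (-0.875), the lit fraction is (1 − (-0.875))/2 ≈ 0.938, so 94%.

94%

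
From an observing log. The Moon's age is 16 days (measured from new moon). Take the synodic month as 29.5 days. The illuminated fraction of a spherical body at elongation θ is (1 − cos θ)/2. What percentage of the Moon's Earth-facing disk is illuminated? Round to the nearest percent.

Elongation θ = 360° × 16/29.5 ≈ 195.3°.
With cos θ = (-0.965), the lit fraction is (1 − (-0.965))/2 ≈ 0.982, so 98%.

98%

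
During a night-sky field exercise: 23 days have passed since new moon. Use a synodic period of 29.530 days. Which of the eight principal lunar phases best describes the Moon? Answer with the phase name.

θ ≈ 360° × 23/29.530 = 280°, which falls in the last quarter sector.

last quarter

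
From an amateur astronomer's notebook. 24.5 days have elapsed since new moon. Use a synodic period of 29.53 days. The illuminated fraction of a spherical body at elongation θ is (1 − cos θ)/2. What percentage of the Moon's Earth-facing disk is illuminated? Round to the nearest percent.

Elongation θ = 360° × 24.5/29.53 ≈ 298.7°.
With cos θ = 0.480, the lit fraction is (1 − 0.480)/2 ≈ 0.260, so 26%.

26%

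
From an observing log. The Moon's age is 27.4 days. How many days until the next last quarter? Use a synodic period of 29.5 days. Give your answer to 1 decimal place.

24.2 days

Last quarter occurs at elongation 270°, i.e. at age 29.5 × 270/360 = 22.125 d.
This lunation's last quarter (22.125 d) has passed, so add one period: 51.625 − 27.4 = 24.225 days.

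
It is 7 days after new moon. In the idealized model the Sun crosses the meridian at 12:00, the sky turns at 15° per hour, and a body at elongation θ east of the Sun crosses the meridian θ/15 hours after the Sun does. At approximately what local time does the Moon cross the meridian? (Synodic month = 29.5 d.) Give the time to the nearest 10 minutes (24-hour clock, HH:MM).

17:40

The Moon has covered 7/29.5 of its cycle, so θ ≈ 360° × 7/29.5 = 85.4°.
The Moon trails the Sun by θ/15 = 85.4/15 ≈ 5.69 hours.
12:00 + 5.695 h ≈ 17:42 → 17:40 to the nearest ten minutes.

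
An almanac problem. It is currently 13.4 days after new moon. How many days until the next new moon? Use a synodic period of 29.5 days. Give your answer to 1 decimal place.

The next new moon completes the synodic month: 29.5 − 13.4 = 16.100 days.

16.1 days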